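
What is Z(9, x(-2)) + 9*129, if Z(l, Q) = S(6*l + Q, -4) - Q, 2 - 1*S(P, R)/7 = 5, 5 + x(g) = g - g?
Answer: 1145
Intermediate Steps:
x(g) = -5 (x(g) = -5 + (g - g) = -5 + 0 = -5)
S(P, R) = -21 (S(P, R) = 14 - 7*5 = 14 - 35 = -21)
Z(l, Q) = -21 - Q
Z(9, x(-2)) + 9*129 = (-21 - 1*(-5)) + 9*129 = (-21 + 5) + 1161 = -16 + 1161 = 1145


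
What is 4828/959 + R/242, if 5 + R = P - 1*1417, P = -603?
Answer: -773599/232078 ≈ -3.3334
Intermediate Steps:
R = -2025 (R = -5 + (-603 - 1*1417) = -5 + (-603 - 1417) = -5 - 2020 = -2025)
4828/959 + R/242 = 4828/959 - 2025/242 = -773599/232078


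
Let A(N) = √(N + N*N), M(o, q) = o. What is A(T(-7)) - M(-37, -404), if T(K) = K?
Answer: 37 + √42 ≈ 43.481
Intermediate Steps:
A(N) = √(N + N²)
A(T(-7)) - M(-37, -404) = √(-7*(1 - 7)) - 1*(-37) = √(-7*(-6)) + 37 = √42 + 37 = 37 + √42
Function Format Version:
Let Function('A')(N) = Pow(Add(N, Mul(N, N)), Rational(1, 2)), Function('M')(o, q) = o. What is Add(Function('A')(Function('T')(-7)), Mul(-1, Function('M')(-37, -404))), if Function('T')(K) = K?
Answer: Add(37, Pow(42, Rational(1, 2))) ≈ 43.481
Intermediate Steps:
Function('A')(N) = Pow(Add(N, Pow(N, 2)), Rational(1, 2))
Add(Function('A')(Function('T')(-7)), Mul(-1, Function('M')(-37, -404))) = Add(Pow(Mul(-7, Add(1, -7)), Rational(1, 2)), Mul(-1, -37)) = Add(Pow(Mul(-7, -6), Rational(1, 2)), 37) = Add(Pow(42, Rational(1, 2)), 37) = Add(37, Pow(42, Rational(1, 2)))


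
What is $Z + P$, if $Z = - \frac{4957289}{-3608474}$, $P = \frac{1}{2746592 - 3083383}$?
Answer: $\frac{1669566711125}{1215301566934} \approx 1.3738$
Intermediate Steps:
$P = - \frac{1}{336791}$ ($P = \frac{1}{-336791} = - \frac{1}{336791} \approx -2.9692 \cdot 10^{-6}$)
$Z = \frac{4957289}{3608474}$ ($Z = \left(-4957289\right) \left(- \frac{1}{3608474}\right) = \frac{4957289}{3608474} \approx 1.3738$)
$Z + P = \frac{4957289}{3608474} - \frac{1}{336791} = \frac{1669566711125}{1215301566934}$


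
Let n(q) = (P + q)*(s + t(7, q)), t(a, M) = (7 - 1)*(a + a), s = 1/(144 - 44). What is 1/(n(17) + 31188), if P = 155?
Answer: 25/1140943 ≈ 2.1912e-5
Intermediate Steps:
s = 1/100 ≈ 0.010000
t(a, M) = 12*a (t(a, M) = 6*(2*a) = 12*a)
n(q) = 260431/20 + 8401*q/100 (n(q) = (155 + q)*(1/100 + 12*7) = (155 + q)*(1/100 + 84) = (155 + q)*(8401/100) = 260431/20 + 8401*q/100)
1/(n(17) + 31188) = 1/((260431/20 + (8401/100)*17) + 31188) = 1/((260431/20 + 142817/100) + 31188) = 1/(361243/25 + 31188) = 1/(1140943/25) = 25/1140943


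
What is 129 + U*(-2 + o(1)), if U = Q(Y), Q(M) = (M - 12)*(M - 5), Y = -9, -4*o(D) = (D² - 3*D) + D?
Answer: -771/2 ≈ -385.50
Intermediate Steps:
o(D) = D/2 - D²/4 (o(D) = -((D² - 3*D) + D)/4 = -(D² - 2*D)/4 = D/2 - D²/4)
Q(M) = (-12 + M)*(-5 + M)
U = 294 (U = 60 + (-9)² - 17*(-9) = 60 + 81 + 153 = 294)
129 + U*(-2 + o(1)) = 129 + 294*(-2 + (¼)*1*(2 - 1*1)) = 129 + 294*(-2 + (¼)*1*(2 - 1)) = 129 + 294*(-2 + (¼)*1*1) = 129 + 294*(-2 + ¼) = 129 + 294*(-7/4) = 129 - 1029/2 = -771/2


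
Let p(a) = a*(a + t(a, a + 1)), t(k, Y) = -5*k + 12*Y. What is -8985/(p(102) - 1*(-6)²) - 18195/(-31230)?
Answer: 929941/1952916 ≈ 0.47618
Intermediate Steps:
p(a) = a*(12 + 8*a) (p(a) = a*(a + (-5*a + 12*(a + 1))) = a*(a + (-5*a + 12*(1 + a))) = a*(a + (-5*a + (12 + 12*a))) = a*(a + (12 + 7*a)) = a*(12 + 8*a))
-8985/(p(102) - 1*(-6)²) - 18195/(-31230) = -8985/(4*102*(3 + 2*102) - 1*(-6)²) - 18195/(-31230) = -8985/(4*102*(3 + 204) - 1*36) - 18195*(-1/31230) = -8985/(4*102*207 - 36) + 1213/2082 = -8985/(84456 - 36) + 1213/2082 = -8985/84420 + 1213/2082 = -8985*1/84420 + 1213/2082 = -599/5628 + 1213/2082 = 929941/1952916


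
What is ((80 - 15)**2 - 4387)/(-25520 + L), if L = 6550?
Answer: 81/9485 ≈ 0.0085398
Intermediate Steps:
((80 - 15)**2 - 4387)/(-25520 + L) = ((80 - 15)**2 - 4387)/(-25520 + 6550) = (65**2 - 4387)/(-18970) = (4225 - 4387)*(-1/18970) = -162*(-1/18970) = 81/9485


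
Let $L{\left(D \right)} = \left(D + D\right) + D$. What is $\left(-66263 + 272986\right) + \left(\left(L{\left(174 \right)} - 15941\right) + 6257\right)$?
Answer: $197561$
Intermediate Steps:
$L{\left(D \right)} = 3 D$ ($L{\left(D \right)} = 2 D + D = 3 D$)
$\left(-66263 + 272986\right) + \left(\left(L{\left(174 \right)} - 15941\right) + 6257\right) = \left(-66263 + 272986\right) + \left(\left(3 \cdot 174 - 15941\right) + 6257\right) = 206723 + \left(\left(522 - 15941\right) + 6257\right) = 206723 + \left(-15419 + 6257\right) = 206723 - 9162 = 197561$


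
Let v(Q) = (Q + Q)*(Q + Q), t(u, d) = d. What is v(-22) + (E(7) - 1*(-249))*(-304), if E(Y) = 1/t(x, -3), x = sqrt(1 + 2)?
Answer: -220976/3 ≈ -73659.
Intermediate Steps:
x = sqrt(3) ≈ 1.7320
E(Y) = -1/3 (E(Y) = 1/(-3) = -1/3)
v(Q) = 4*Q**2 (v(Q) = (2*Q)*(2*Q) = 4*Q**2)
v(-22) + (E(7) - 1*(-249))*(-304) = 4*(-22)**2 + (-1/3 - 1*(-249))*(-304) = 4*484 + (-1/3 + 249)*(-304) = 1936 + (746/3)*(-304) = 1936 - 226784/3 = -220976/3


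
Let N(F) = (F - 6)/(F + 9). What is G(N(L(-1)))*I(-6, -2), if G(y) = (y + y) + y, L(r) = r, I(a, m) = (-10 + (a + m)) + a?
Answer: 63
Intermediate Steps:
I(a, m) = -10 + m + 2*a (I(a, m) = (-10 + a + m) + a = -10 + m + 2*a)
N(F) = (-6 + F)/(9 + F)
G(y) = 3*y (G(y) = 2*y + y = 3*y)
G(N(L(-1)))*I(-6, -2) = (3*((-6 - 1)/(9 - 1)))*(-10 - 2 + 2*(-6)) = (3*(-7/8))*(-10 - 2 - 12) = (3*((1/8)*(-7)))*(-24) = (3*(-7/8))*(-24) = -21/8*(-24) = 63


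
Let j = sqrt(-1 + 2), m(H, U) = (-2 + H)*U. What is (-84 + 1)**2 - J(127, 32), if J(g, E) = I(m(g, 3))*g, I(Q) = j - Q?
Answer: 54387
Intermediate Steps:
m(H, U) = U*(-2 + H)
j = 1 (j = sqrt(1) = 1)
I(Q) = 1 - Q
J(g, E) = g*(7 - 3*g) (J(g, E) = (1 - 3*(-2 + g))*g = (1 - (-6 + 3*g))*g = (1 + (6 - 3*g))*g = (7 - 3*g)*g = g*(7 - 3*g))
(-84 + 1)**2 - J(127, 32) = (-84 + 1)**2 - 127*(7 - 3*127) = (-83)**2 - 127*(7 - 381) = 6889 - 127*(-374) = 6889 - 1*(-47498) = 6889 + 47498 = 54387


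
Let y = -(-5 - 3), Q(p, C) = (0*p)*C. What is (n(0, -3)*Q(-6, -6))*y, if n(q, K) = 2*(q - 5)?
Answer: 0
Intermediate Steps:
n(q, K) = -10 + 2*q (n(q, K) = 2*(-5 + q) = -10 + 2*q)
Q(p, C) = 0 (Q(p, C) = 0*C = 0)
y = 8 (y = -1*(-8) = 8)
(n(0, -3)*Q(-6, -6))*y = ((-10 + 2*0)*0)*8 = ((-10 + 0)*0)*8 = -10*0*8 = 0*8 = 0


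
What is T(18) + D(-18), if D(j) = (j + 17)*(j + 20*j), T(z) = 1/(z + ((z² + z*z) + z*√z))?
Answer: 9192241/24318 - √2/8106 ≈ 378.00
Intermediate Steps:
T(z) = 1/(z + z^(3/2) + 2*z²) (T(z) = 1/(z + ((z² + z²) + z^(3/2))) = 1/(z + (2*z² + z^(3/2))) = 1/(z + (z^(3/2) + 2*z²)) = 1/(z + z^(3/2) + 2*z²))
D(j) = 21*j*(17 + j) (D(j) = (17 + j)*(21*j) = 21*j*(17 + j))
T(18) + D(-18) = 1/(18 + 18^(3/2) + 2*18²) + 21*(-18)*(17 - 18) = 1/(18 + 54*√2 + 2*324) + 21*(-18)*(-1) = 1/(18 + 54*√2 + 648) + 378 = 1/(666 + 54*√2) + 378 = 378 + 1/(666 + 54*√2)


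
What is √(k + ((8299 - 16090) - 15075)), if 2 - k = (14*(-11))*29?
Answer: I*√18398 ≈ 135.64*I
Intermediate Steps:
k = 4468 (k = 2 - 14*(-11)*29 = 2 - (-154)*29 = 2 - 1*(-4466) = 2 + 4466 = 4468)
√(k + ((8299 - 16090) - 15075)) = √(4468 + ((8299 - 16090) - 15075)) = √(4468 + (-7791 - 15075)) = √(4468 - 22866) = √(-18398) = I*√18398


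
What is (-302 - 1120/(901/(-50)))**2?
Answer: 46700074404/811801 ≈ 57527.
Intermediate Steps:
(-302 - 1120/(901/(-50)))**2 = (-302 - 1120/(901*(-1/50)))**2 = (-302 - 1120/(-901/50))**2 = (-302 - 1120*(-50/901))**2 = (-302 + 56000/901)**2 = (-216102/901)**2 = 46700074404/811801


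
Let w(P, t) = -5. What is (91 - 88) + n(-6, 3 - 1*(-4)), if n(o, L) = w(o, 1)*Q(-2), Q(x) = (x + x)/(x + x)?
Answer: -2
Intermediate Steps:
Q(x) = 1 (Q(x) = (2*x)/((2*x)) = (2*x)*(1/(2*x)) = 1)
n(o, L) = -5 (n(o, L) = -5*1 = -5)
(91 - 88) + n(-6, 3 - 1*(-4)) = (91 - 88) - 5 = 3 - 5 = -2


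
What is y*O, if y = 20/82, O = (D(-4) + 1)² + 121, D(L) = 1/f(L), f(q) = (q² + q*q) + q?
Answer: 478525/16072 ≈ 29.774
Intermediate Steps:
f(q) = q + 2*q² (f(q) = (q² + q²) + q = 2*q² + q = q + 2*q²)
D(L) = 1/(L*(1 + 2*L))
O = 95705/784 (O = (1/((-4)*(1 + 2*(-4))) + 1)² + 121 = (-1/(4*(1 - 8)) + 1)² + 121 = (-¼/(-7) + 1)² + 121 = (-¼*(-⅐) + 1)² + 121 = (1/28 + 1)² + 121 = (29/28)² + 121 = 841/784 + 121 = 95705/784 ≈ 122.07)
y = 10/41 (y = 20*(1/82) = 10/41 ≈ 0.24390)
y*O = (10/41)*(95705/784) = 478525/16072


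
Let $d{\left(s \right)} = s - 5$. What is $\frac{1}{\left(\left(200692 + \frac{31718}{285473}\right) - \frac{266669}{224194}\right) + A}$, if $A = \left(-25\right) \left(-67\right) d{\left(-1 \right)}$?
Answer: $\frac{64001333762}{12201273255241059} \approx 5.2455 \cdot 10^{-6}$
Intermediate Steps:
$d{\left(s \right)} = -5 + s$
$A = -10050$ ($A = \left(-25\right) \left(-67\right) \left(-5 - 1\right) = 1675 \left(-6\right) = -10050$)
$\frac{1}{\left(\left(200692 + \frac{31718}{285473}\right) - \frac{266669}{224194}\right) + A} = \frac{1}{\left(\left(200692 + \frac{31718}{285473}\right) - \frac{266669}{224194}\right) - 10050} = \frac{1}{\left(\frac{57292179034}{285473} - \frac{266669}{224194}\right) - 10050} = \frac{1}{\frac{12844486659549159}{64001333762} - 10050} = \frac{1}{\frac{12201273255241059}{64001333762}} = \frac{64001333762}{12201273255241059}$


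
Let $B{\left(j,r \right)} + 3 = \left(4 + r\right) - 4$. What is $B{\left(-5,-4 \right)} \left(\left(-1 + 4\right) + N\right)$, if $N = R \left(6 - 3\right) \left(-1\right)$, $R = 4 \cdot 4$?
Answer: $315$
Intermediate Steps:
$R = 16$
$B{\left(j,r \right)} = -3 + r$ ($B{\left(j,r \right)} = -3 + \left(\left(4 + r\right) - 4\right) = -3 + r$)
$N = -48$ ($N = 16 \left(6 - 3\right) \left(-1\right) = 16 \cdot 3 \left(-1\right) = 16 \left(-3\right) = -48$)
$B{\left(-5,-4 \right)} \left(\left(-1 + 4\right) + N\right) = \left(-3 - 4\right) \left(\left(-1 + 4\right) - 48\right) = - 7 \left(3 - 48\right) = \left(-7\right) \left(-45\right) = 315$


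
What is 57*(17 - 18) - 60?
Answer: -117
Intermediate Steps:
57*(17 - 18) - 60 = 57*(-1) - 60 = -57 - 60 = -117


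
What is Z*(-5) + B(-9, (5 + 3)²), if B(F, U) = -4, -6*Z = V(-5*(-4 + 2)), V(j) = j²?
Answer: 238/3 ≈ 79.333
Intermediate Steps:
Z = -50/3 (Z = -25*(-4 + 2)²/6 = -(-5*(-2))²/6 = -⅙*10² = -⅙*100 = -50/3 ≈ -16.667)
Z*(-5) + B(-9, (5 + 3)²) = -50/3*(-5) - 4 = 250/3 - 4 = 238/3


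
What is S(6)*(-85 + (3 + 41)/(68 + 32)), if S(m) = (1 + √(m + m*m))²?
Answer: -90902/25 - 4228*√42/25 ≈ -4732.1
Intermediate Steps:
S(m) = (1 + √(m + m²))²
S(6)*(-85 + (3 + 41)/(68 + 32)) = (1 + √(6*(1 + 6)))²*(-85 + (3 + 41)/(68 + 32)) = (1 + √(6*7))²*(-85 + 44/100) = (1 + √42)²*(-85 + 44*(1/100)) = (1 + √42)²*(-85 + 11/25) = (1 + √42)²*(-2114/25) = -2114*(1 + √42)²/25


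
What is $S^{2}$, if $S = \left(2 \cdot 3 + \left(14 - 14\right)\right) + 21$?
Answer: $729$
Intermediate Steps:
$S = 27$ ($S = \left(6 + 0\right) + 21 = 6 + 21 = 27$)
$S^{2} = 27^{2} = 729$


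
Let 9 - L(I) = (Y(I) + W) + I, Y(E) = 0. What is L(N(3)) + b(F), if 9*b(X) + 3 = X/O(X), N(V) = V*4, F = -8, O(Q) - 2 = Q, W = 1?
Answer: -113/27 ≈ -4.1852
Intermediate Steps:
O(Q) = 2 + Q
N(V) = 4*V
L(I) = 8 - I (L(I) = 9 - ((0 + 1) + I) = 9 - (1 + I) = 9 + (-1 - I) = 8 - I)
b(X) = -⅓ + X/(9*(2 + X)) (b(X) = -⅓ + (X/(2 + X))/9 = -⅓ + X/(9*(2 + X)))
L(N(3)) + b(F) = (8 - 4*3) + 2*(-3 - 1*(-8))/(9*(2 - 8)) = (8 - 1*12) + (2/9)*(-3 + 8)/(-6) = (8 - 12) + (2/9)*(-⅙)*5 = -4 - 5/27 = -113/27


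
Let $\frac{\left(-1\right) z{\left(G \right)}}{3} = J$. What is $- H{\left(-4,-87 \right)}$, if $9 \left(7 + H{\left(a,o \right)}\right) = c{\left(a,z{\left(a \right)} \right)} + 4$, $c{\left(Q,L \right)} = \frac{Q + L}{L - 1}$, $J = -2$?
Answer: $\frac{293}{45} \approx 6.5111$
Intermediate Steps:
$z{\left(G \right)} = 6$ ($z{\left(G \right)} = \left(-3\right) \left(-2\right) = 6$)
$c{\left(Q,L \right)} = \frac{L + Q}{-1 + L}$
$H{\left(a,o \right)} = - \frac{289}{45} + \frac{a}{45}$ ($H{\left(a,o \right)} = -7 + \frac{\frac{6 + a}{-1 + 6} + 4}{9} = -7 + \frac{\frac{6 + a}{5} + 4}{9} = -7 + \frac{\left(\frac{6}{5} + \frac{a}{5}\right) + 4}{9} = -7 + \frac{\frac{26}{5} + \frac{a}{5}}{9} = -7 + \left(\frac{26}{45} + \frac{a}{45}\right) = - \frac{289}{45} + \frac{a}{45}$)
$- H{\left(-4,-87 \right)} = - (- \frac{289}{45} + \frac{1}{45} \left(-4\right)) = - (- \frac{289}{45} - \frac{4}{45}) = \left(-1\right) \left(- \frac{293}{45}\right) = \frac{293}{45}$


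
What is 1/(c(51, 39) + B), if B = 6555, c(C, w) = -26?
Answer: 1/6529 ≈ 0.00015316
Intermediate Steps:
1/(c(51, 39) + B) = 1/(-26 + 6555) = 1/6529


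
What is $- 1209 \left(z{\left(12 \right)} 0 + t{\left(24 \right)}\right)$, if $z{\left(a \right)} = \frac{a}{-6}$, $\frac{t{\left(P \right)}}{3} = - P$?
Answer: $87048$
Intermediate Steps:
$t{\left(P \right)} = - 3 P$ ($t{\left(P \right)} = 3 \left(- P\right) = - 3 P$)
$z{\left(a \right)} = - \frac{a}{6}$ ($z{\left(a \right)} = a \left(- \frac{1}{6}\right) = - \frac{a}{6}$)
$- 1209 \left(z{\left(12 \right)} 0 + t{\left(24 \right)}\right) = - 1209 \left(\left(- \frac{1}{6}\right) 12 \cdot 0 - 72\right) = - 1209 \left(\left(-2\right) 0 - 72\right) = - 1209 \left(0 - 72\right) = \left(-1209\right) \left(-72\right) = 87048$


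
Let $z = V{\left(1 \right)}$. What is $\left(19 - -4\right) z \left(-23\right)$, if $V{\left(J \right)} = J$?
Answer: $-529$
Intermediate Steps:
$z = 1$
$\left(19 - -4\right) z \left(-23\right) = \left(19 - -4\right) 1 \left(-23\right) = \left(19 + 4\right) 1 \left(-23\right) = 23 \cdot 1 \left(-23\right) = 23 \left(-23\right) = -529$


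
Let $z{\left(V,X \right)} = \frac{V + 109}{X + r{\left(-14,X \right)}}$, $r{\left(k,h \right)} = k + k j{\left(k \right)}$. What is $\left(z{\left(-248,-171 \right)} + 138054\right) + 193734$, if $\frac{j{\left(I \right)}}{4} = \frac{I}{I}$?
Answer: $\frac{79961047}{241} \approx 3.3179 \cdot 10^{5}$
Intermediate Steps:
$j{\left(I \right)} = 4$ ($j{\left(I \right)} = 4 \frac{I}{I} = 4 \cdot 1 = 4$)
$r{\left(k,h \right)} = 5 k$ ($r{\left(k,h \right)} = k + k 4 = k + 4 k = 5 k$)
$z{\left(V,X \right)} = \frac{109 + V}{-70 + X}$ ($z{\left(V,X \right)} = \frac{V + 109}{X + 5 \left(-14\right)} = \frac{109 + V}{X - 70} = \frac{109 + V}{-70 + X}$)
$\left(z{\left(-248,-171 \right)} + 138054\right) + 193734 = \left(\frac{109 - 248}{-70 - 171} + 138054\right) + 193734 = \left(\frac{1}{-241} \left(-139\right) + 138054\right) + 193734 = \left(\left(- \frac{1}{241}\right) \left(-139\right) + 138054\right) + 193734 = \left(\frac{139}{241} + 138054\right) + 193734 = \frac{33271153}{241} + 193734 = \frac{79961047}{241}$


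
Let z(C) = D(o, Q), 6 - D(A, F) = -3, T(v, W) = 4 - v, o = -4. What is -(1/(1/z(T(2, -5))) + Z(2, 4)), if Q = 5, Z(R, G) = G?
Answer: -13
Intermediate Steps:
D(A, F) = 9 (D(A, F) = 6 - 1*(-3) = 6 + 3 = 9)
z(C) = 9
-(1/(1/z(T(2, -5))) + Z(2, 4)) = -(1/(1/9) + 4) = -(1/(⅑) + 4) = -(9 + 4) = -1*13 = -13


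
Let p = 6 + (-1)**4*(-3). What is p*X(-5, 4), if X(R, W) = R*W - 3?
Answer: -69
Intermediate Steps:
X(R, W) = -3 + R*W
p = 3 (p = 6 + 1*(-3) = 6 - 3 = 3)
p*X(-5, 4) = 3*(-3 - 5*4) = 3*(-3 - 20) = 3*(-23) = -69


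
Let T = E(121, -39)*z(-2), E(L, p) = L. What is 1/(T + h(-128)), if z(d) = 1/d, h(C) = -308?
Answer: -2/737 ≈ -0.0027137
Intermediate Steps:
T = -121/2 (T = 121/(-2) = 121*(-½) = -121/2 ≈ -60.500)
1/(T + h(-128)) = 1/(-121/2 - 308) = 1/(-737/2) = -2/737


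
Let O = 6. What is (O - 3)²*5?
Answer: 45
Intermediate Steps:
(O - 3)²*5 = (6 - 3)²*5 = 3²*5 = 9*5 = 45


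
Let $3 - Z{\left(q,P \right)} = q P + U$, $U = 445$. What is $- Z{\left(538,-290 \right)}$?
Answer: $-155578$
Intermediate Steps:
$Z{\left(q,P \right)} = -442 - P q$ ($Z{\left(q,P \right)} = 3 - \left(q P + 445\right) = 3 - \left(P q + 445\right) = 3 - \left(445 + P q\right) = -442 - P q$)
$- Z{\left(538,-290 \right)} = - (-442 - \left(-290\right) 538) = - (-442 + 156020) = \left(-1\right) 155578 = -155578$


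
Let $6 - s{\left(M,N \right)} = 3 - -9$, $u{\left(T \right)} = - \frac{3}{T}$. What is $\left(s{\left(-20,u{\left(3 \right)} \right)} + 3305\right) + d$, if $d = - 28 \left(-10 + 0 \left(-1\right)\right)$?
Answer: $3579$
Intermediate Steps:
$d = 280$ ($d = - 28 \left(-10 + 0\right) = \left(-28\right) \left(-10\right) = 280$)
$s{\left(M,N \right)} = -6$ ($s{\left(M,N \right)} = 6 - \left(3 - -9\right) = 6 - \left(3 + 9\right) = 6 - 12 = -6$)
$\left(s{\left(-20,u{\left(3 \right)} \right)} + 3305\right) + d = \left(-6 + 3305\right) + 280 = 3299 + 280 = 3579$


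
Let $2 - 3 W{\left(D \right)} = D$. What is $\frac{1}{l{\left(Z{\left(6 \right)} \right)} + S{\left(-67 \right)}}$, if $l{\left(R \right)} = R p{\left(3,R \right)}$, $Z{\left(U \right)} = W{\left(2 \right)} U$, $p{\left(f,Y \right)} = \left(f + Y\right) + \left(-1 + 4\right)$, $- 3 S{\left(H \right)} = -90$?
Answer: $\frac{1}{30} \approx 0.033333$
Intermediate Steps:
$S{\left(H \right)} = 30$ ($S{\left(H \right)} = \left(- \frac{1}{3}\right) \left(-90\right) = 30$)
$W{\left(D \right)} = \frac{2}{3} - \frac{D}{3}$
$p{\left(f,Y \right)} = 3 + Y + f$ ($p{\left(f,Y \right)} = \left(Y + f\right) + 3 = 3 + Y + f$)
$Z{\left(U \right)} = 0$ ($Z{\left(U \right)} = \left(\frac{2}{3} - \frac{2}{3}\right) U = 0 U = 0$)
$l{\left(R \right)} = R \left(6 + R\right)$ ($l{\left(R \right)} = R \left(3 + R + 3\right) = R \left(6 + R\right)$)
$\frac{1}{l{\left(Z{\left(6 \right)} \right)} + S{\left(-67 \right)}} = \frac{1}{0 \left(6 + 0\right) + 30} = \frac{1}{0 \cdot 6 + 30} = \frac{1}{0 + 30} = \frac{1}{30}$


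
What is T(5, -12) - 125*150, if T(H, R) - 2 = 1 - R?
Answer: -18735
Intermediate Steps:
T(H, R) = 3 - R (T(H, R) = 2 + (1 - R) = 3 - R)
T(5, -12) - 125*150 = (3 - 1*(-12)) - 125*150 = (3 + 12) - 18750 = 15 - 18750 = -18735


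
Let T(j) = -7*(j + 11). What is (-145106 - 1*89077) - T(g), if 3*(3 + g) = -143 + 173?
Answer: -234057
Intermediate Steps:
g = 7 (g = -3 + (-143 + 173)/3 = -3 + (⅓)*30 = -3 + 10 = 7)
T(j) = -77 - 7*j (T(j) = -7*(11 + j) = -77 - 7*j)
(-145106 - 1*89077) - T(g) = (-145106 - 1*89077) - (-77 - 7*7) = (-145106 - 89077) - (-77 - 49) = -234183 - 1*(-126) = -234183 + 126 = -234057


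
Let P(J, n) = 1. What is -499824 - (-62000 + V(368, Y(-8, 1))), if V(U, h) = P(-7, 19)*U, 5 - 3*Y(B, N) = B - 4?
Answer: -438192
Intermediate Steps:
Y(B, N) = 3 - B/3 (Y(B, N) = 5/3 - (B - 4)/3 = 5/3 - (-4 + B)/3 = 5/3 + (4/3 - B/3) = 3 - B/3)
V(U, h) = U (V(U, h) = 1*U = U)
-499824 - (-62000 + V(368, Y(-8, 1))) = -499824 - (-62000 + 368) = -499824 - 1*(-61632) = -499824 + 61632 = -438192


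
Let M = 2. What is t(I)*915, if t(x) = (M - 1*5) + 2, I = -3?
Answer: -915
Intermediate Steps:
t(x) = -1 (t(x) = (2 - 1*5) + 2 = (2 - 5) + 2 = -3 + 2 = -1)
t(I)*915 = -1*915 = -915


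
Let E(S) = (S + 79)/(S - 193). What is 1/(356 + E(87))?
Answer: 53/18785 ≈ 0.0028214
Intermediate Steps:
E(S) = (79 + S)/(-193 + S)
1/(356 + E(87)) = 1/(356 + (79 + 87)/(-193 + 87)) = 1/(356 + 166/(-106)) = 1/(356 - 1/106*166) = 1/(356 - 83/53) = 1/(18785/53) = 53/18785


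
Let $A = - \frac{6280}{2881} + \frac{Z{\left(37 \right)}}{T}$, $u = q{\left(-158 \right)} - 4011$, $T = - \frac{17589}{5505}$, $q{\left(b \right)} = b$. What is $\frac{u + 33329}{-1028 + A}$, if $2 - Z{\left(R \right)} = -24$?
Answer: $- \frac{18944245980}{674558909} \approx -28.084$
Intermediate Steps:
$Z{\left(R \right)} = 26$ ($Z{\left(R \right)} = 2 - -24 = 2 + 24 = 26$)
$T = - \frac{5863}{1835}$ ($T = \left(-17589\right) \frac{1}{5505} = - \frac{5863}{1835} \approx -3.1951$)
$u = -4169$ ($u = -158 - 4011 = -4169$)
$A = - \frac{13405550}{1299331}$ ($A = - \frac{6280}{2881} + \frac{26}{- \frac{5863}{1835}} = \left(-6280\right) \frac{1}{2881} + 26 \left(- \frac{1835}{5863}\right) = - \frac{6280}{2881} - \frac{3670}{451} = - \frac{13405550}{1299331} \approx -10.317$)
$\frac{u + 33329}{-1028 + A} = \frac{-4169 + 33329}{-1028 - \frac{13405550}{1299331}} = \frac{29160}{- \frac{1349117818}{1299331}} = 29160 \left(- \frac{1299331}{1349117818}\right) = - \frac{18944245980}{674558909}$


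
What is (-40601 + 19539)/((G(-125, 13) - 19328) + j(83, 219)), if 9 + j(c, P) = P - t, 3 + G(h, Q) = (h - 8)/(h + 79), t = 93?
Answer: 968852/883711 ≈ 1.0963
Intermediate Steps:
G(h, Q) = -3 + (-8 + h)/(79 + h) (G(h, Q) = -3 + (h - 8)/(h + 79) = -3 + (-8 + h)/(79 + h))
j(c, P) = -102 + P (j(c, P) = -9 + (P - 1*93) = -9 + (P - 93) = -9 + (-93 + P) = -102 + P)
(-40601 + 19539)/((G(-125, 13) - 19328) + j(83, 219)) = (-40601 + 19539)/(((-245 - 2*(-125))/(79 - 125) - 19328) + (-102 + 219)) = -21062/(((-245 + 250)/(-46) - 19328) + 117) = -21062/((-1/46*5 - 19328) + 117) = -21062/((-5/46 - 19328) + 117) = -21062/(-889093/46 + 117) = -21062/(-883711/46) = -21062*(-46/883711) = 968852/883711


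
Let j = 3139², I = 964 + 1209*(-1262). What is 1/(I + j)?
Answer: 1/8328527 ≈ 1.2007e-7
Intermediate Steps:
I = -1524794 (I = 964 - 1525758 = -1524794)
j = 9853321
1/(I + j) = 1/(-1524794 + 9853321) = 1/8328527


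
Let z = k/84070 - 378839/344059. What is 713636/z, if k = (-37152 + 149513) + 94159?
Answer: 2064194993821268/3920606995 ≈ 5.2650e+5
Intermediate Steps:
k = 206520 (k = 112361 + 94159 = 206520)
z = 3920606995/2892504013 (z = 206520/84070 - 378839/344059 = 206520*(1/84070) - 378839*1/344059 = 20652/8407 - 378839/344059 = 3920606995/2892504013 ≈ 1.3554)
713636/z = 713636/(3920606995/2892504013) = 713636*(2892504013/3920606995) = 2064194993821268/3920606995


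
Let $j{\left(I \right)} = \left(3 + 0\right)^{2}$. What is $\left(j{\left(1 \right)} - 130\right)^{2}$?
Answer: $14641$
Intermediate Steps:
$j{\left(I \right)} = 9$ ($j{\left(I \right)} = 3^{2} = 9$)
$\left(j{\left(1 \right)} - 130\right)^{2} = \left(9 - 130\right)^{2} = \left(-121\right)^{2} = 14641$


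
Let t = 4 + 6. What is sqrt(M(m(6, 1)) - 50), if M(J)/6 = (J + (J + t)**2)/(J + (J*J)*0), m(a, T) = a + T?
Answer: sqrt(9982)/7 ≈ 14.273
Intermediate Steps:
t = 10
m(a, T) = T + a
M(J) = 6*(J + (10 + J)**2)/J (M(J) = 6*((J + (J + 10)**2)/(J + (J*J)*0)) = 6*((J + (10 + J)**2)/(J + J**2*0)) = 6*((J + (10 + J)**2)/(J + 0)) = 6*((J + (10 + J)**2)/J) = 6*(J + (10 + J)**2)/J)
sqrt(M(m(6, 1)) - 50) = sqrt((6 + 6*(10 + (1 + 6))**2/(1 + 6)) - 50) = sqrt((6 + 6*(10 + 7)**2/7) - 50) = sqrt((6 + 6*(1/7)*17**2) - 50) = sqrt((6 + 6*(1/7)*289) - 50) = sqrt((6 + 1734/7) - 50) = sqrt(1776/7 - 50) = sqrt(1426/7) = sqrt(9982)/7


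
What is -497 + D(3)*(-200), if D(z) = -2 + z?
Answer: -697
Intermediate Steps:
-497 + D(3)*(-200) = -497 + (-2 + 3)*(-200) = -497 + 1*(-200) = -497 - 200 = -697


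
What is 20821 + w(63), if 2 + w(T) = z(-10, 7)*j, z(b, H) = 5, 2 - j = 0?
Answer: 20829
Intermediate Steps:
j = 2 (j = 2 - 1*0 = 2 + 0 = 2)
w(T) = 8 (w(T) = -2 + 5*2 = -2 + 10 = 8)
20821 + w(63) = 20821 + 8 = 20829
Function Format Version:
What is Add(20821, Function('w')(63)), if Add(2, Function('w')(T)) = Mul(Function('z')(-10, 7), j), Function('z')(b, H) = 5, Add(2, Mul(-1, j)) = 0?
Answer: 20829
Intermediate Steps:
j = 2 (j = Add(2, Mul(-1, 0)) = Add(2, 0) = 2)
Function('w')(T) = 8 (Function('w')(T) = Add(-2, Mul(5, 2)) = Add(-2, 10) = 8)
Add(20821, Function('w')(63)) = Add(20821, 8) = 20829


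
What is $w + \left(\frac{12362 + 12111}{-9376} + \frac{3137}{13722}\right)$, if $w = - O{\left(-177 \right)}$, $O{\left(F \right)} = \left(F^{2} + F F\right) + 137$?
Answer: $- \frac{4039676180117}{64328736} \approx -62797.0$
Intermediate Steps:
$O{\left(F \right)} = 137 + 2 F^{2}$ ($O{\left(F \right)} = \left(F^{2} + F^{2}\right) + 137 = 2 F^{2} + 137 = 137 + 2 F^{2}$)
$w = -62795$ ($w = - (137 + 2 \left(-177\right)^{2}) = - (137 + 2 \cdot 31329) = - (137 + 62658) = \left(-1\right) 62795 = -62795$)
$w + \left(\frac{12362 + 12111}{-9376} + \frac{3137}{13722}\right) = -62795 + \left(\frac{12362 + 12111}{-9376} + \frac{3137}{13722}\right) = -62795 + \left(24473 \left(- \frac{1}{9376}\right) + 3137 \cdot \frac{1}{13722}\right) = -62795 + \left(- \frac{24473}{9376} + \frac{3137}{13722}\right) = -62795 - \frac{153202997}{64328736} = - \frac{4039676180117}{64328736}$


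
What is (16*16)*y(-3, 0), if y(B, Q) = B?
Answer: -768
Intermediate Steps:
(16*16)*y(-3, 0) = (16*16)*(-3) = 256*(-3) = -768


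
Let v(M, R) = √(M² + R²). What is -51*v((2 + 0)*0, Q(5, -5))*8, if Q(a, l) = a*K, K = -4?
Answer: -8160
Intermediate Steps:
Q(a, l) = -4*a (Q(a, l) = a*(-4) = -4*a)
-51*v((2 + 0)*0, Q(5, -5))*8 = -51*√(((2 + 0)*0)² + (-4*5)²)*8 = -51*√((2*0)² + (-20)²)*8 = -51*√(0² + 400)*8 = -51*√(0 + 400)*8 = -51*√400*8 = -51*20*8 = -1020*8 = -8160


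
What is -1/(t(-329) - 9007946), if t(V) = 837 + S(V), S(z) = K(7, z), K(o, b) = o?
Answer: 1/9007102 ≈ 1.1102e-7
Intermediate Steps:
S(z) = 7
t(V) = 844 (t(V) = 837 + 7 = 844)
-1/(t(-329) - 9007946) = -1/(844 - 9007946) = -1/(-9007102) = -1*(-1/9007102) = 1/9007102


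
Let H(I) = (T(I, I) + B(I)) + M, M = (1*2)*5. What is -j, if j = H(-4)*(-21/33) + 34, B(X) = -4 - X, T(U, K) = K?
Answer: -332/11 ≈ -30.182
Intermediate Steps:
M = 10 (M = 2*5 = 10)
H(I) = 6 (H(I) = (I + (-4 - I)) + 10 = -4 + 10 = 6)
j = 332/11 (j = 6*(-21/33) + 34 = 6*(-21*1/33) + 34 = 6*(-7/11) + 34 = -42/11 + 34 = 332/11 ≈ 30.182)
-j = -1*332/11 = -332/11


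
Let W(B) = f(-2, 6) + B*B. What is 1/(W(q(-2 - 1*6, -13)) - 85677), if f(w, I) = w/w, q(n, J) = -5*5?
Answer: -1/85051 ≈ -1.1758e-5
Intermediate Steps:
q(n, J) = -25
f(w, I) = 1
W(B) = 1 + B² (W(B) = 1 + B*B = 1 + B²)
1/(W(q(-2 - 1*6, -13)) - 85677) = 1/((1 + (-25)²) - 85677) = 1/((1 + 625) - 85677) = 1/(626 - 85677) = 1/(-85051) = -1/85051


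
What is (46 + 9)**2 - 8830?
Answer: -5805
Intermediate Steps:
(46 + 9)**2 - 8830 = 55**2 - 8830 = 3025 - 8830 = -5805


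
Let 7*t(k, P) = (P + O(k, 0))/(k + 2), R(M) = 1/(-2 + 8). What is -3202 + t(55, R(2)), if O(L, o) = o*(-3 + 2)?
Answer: -7665587/2394 ≈ -3202.0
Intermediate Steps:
R(M) = ⅙ (R(M) = 1/6 = ⅙)
O(L, o) = -o (O(L, o) = o*(-1) = -o)
t(k, P) = P/(7*(2 + k)) (t(k, P) = ((P - 1*0)/(k + 2))/7 = ((P + 0)/(2 + k))/7 = (P/(2 + k))/7 = P/(7*(2 + k)))
-3202 + t(55, R(2)) = -3202 + (⅐)*(⅙)/(2 + 55) = -3202 + (⅐)*(⅙)/57 = -3202 + (⅐)*(⅙)*(1/57) = -3202 + 1/2394 = -7665587/2394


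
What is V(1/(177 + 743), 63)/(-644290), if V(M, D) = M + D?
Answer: -57961/592746800 ≈ -9.7784e-5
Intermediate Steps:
V(M, D) = D + M
V(1/(177 + 743), 63)/(-644290) = (63 + 1/(177 + 743))/(-644290) = (63 + 1/920)*(-1/644290) = (57961/920)*(-1/644290) = -57961/592746800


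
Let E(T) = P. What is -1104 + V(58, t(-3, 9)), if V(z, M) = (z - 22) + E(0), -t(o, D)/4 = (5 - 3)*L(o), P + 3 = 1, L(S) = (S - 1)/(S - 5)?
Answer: -1070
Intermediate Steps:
L(S) = (-1 + S)/(-5 + S)
P = -2 (P = -3 + 1 = -2)
E(T) = -2
t(o, D) = -8*(-1 + o)/(-5 + o) (t(o, D) = -4*(5 - 3)*(-1 + o)/(-5 + o) = -8*(-1 + o)/(-5 + o))
V(z, M) = -24 + z (V(z, M) = (z - 22) - 2 = (-22 + z) - 2 = -24 + z)
-1104 + V(58, t(-3, 9)) = -1104 + (-24 + 58) = -1104 + 34 = -1070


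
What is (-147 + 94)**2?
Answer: 2809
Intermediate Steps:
(-147 + 94)**2 = (-53)**2 = 2809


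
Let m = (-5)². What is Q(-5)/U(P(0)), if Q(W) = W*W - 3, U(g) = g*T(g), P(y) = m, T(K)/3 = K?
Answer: 22/1875 ≈ 0.011733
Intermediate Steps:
T(K) = 3*K
m = 25
P(y) = 25
U(g) = 3*g² (U(g) = g*(3*g) = 3*g²)
Q(W) = -3 + W² (Q(W) = W² - 3 = -3 + W²)
Q(-5)/U(P(0)) = (-3 + (-5)²)/((3*25²)) = (-3 + 25)/((3*625)) = 22/1875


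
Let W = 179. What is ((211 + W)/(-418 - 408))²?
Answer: 38025/170569 ≈ 0.22293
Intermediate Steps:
((211 + W)/(-418 - 408))² = ((211 + 179)/(-418 - 408))² = (390/(-826))² = (390*(-1/826))² = (-195/413)² = 38025/170569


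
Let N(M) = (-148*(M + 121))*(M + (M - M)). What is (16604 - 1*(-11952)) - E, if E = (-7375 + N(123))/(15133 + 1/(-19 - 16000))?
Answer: 6993688710325/242415526 ≈ 28850.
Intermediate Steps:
N(M) = M*(-17908 - 148*M) (N(M) = (-148*(121 + M))*(M + 0) = (-17908 - 148*M)*M = M*(-17908 - 148*M))
E = -71270949869/242415526 (E = (-7375 - 148*123*(121 + 123))/(15133 + 1/(-19 - 16000)) = (-7375 - 148*123*244)/(15133 + 1/(-16019)) = (-7375 - 4441776)/(15133 - 1/16019) = -4449151/242415526/16019 = -4449151*16019/242415526 = -71270949869/242415526 ≈ -294.00)
(16604 - 1*(-11952)) - E = (16604 - 1*(-11952)) - 1*(-71270949869/242415526) = (16604 + 11952) + 71270949869/242415526 = 28556 + 71270949869/242415526 = 6993688710325/242415526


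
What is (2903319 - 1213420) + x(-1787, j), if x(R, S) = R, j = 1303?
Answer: 1688112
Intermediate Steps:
(2903319 - 1213420) + x(-1787, j) = (2903319 - 1213420) - 1787 = 1689899 - 1787 = 1688112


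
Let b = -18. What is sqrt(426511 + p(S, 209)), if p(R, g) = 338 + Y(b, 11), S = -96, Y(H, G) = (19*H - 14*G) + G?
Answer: 2*sqrt(106591) ≈ 652.97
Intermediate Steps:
Y(H, G) = -13*G + 19*H (Y(H, G) = (-14*G + 19*H) + G = -13*G + 19*H)
p(R, g) = -147 (p(R, g) = 338 + (-13*11 + 19*(-18)) = 338 + (-143 - 342) = 338 - 485 = -147)
sqrt(426511 + p(S, 209)) = sqrt(426511 - 147) = sqrt(426364) = 2*sqrt(106591)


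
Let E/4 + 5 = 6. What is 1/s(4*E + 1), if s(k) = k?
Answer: 1/17 ≈ 0.058824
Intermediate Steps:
E = 4 (E = -20 + 4*6 = -20 + 24 = 4)
1/s(4*E + 1) = 1/(4*4 + 1) = 1/(16 + 1) = 1/17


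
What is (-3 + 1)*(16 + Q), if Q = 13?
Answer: -58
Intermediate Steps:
(-3 + 1)*(16 + Q) = (-3 + 1)*(16 + 13) = -2*29 = -58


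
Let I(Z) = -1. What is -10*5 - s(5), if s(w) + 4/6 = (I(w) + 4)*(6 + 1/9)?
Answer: -203/3 ≈ -67.667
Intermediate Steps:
s(w) = 53/3 (s(w) = -⅔ + (-1 + 4)*(6 + 1/9) = -⅔ + 3*(6 + ⅑) = -⅔ + 3*(55/9) = -⅔ + 55/3 = 53/3)
-10*5 - s(5) = -10*5 - 1*53/3 = -50 - 53/3 = -203/3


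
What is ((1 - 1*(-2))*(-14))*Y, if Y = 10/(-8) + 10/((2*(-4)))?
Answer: 105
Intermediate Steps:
Y = -5/2 (Y = 10*(-⅛) + 10/(-8) = -5/4 + 10*(-⅛) = -5/4 - 5/4 = -5/2 ≈ -2.5000)
((1 - 1*(-2))*(-14))*Y = ((1 - 1*(-2))*(-14))*(-5/2) = ((1 + 2)*(-14))*(-5/2) = (3*(-14))*(-5/2) = -42*(-5/2) = 105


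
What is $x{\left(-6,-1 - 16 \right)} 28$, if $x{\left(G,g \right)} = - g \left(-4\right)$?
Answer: $-1904$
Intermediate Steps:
$x{\left(G,g \right)} = 4 g$
$x{\left(-6,-1 - 16 \right)} 28 = 4 \left(-1 - 16\right) 28 = 4 \left(-17\right) 28 = \left(-68\right) 28 = -1904$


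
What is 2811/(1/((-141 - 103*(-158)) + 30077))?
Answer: 129896310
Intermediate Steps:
2811/(1/((-141 - 103*(-158)) + 30077)) = 2811/(1/((-141 + 16274) + 30077)) = 2811/(1/(16133 + 30077)) = 2811/(1/46210) = 2811*46210 = 129896310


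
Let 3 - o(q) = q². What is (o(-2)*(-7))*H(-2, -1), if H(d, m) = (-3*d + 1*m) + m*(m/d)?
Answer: 63/2 ≈ 31.500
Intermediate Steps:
H(d, m) = m - 3*d + m²/d (H(d, m) = (-3*d + m) + m²/d = (m - 3*d) + m²/d = m - 3*d + m²/d)
o(q) = 3 - q²
(o(-2)*(-7))*H(-2, -1) = ((3 - 1*(-2)²)*(-7))*(-1 - 3*(-2) + (-1)²/(-2)) = ((3 - 1*4)*(-7))*(-1 + 6 - ½*1) = ((3 - 4)*(-7))*(-1 + 6 - ½) = -1*(-7)*(9/2) = 7*(9/2) = 63/2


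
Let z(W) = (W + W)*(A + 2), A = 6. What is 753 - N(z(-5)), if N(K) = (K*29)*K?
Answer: -184847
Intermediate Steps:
z(W) = 16*W (z(W) = (W + W)*(6 + 2) = (2*W)*8 = 16*W)
N(K) = 29*K² (N(K) = (29*K)*K = 29*K²)
753 - N(z(-5)) = 753 - 29*(16*(-5))² = 753 - 29*(-80)² = 753 - 29*6400 = 753 - 1*185600 = 753 - 185600 = -184847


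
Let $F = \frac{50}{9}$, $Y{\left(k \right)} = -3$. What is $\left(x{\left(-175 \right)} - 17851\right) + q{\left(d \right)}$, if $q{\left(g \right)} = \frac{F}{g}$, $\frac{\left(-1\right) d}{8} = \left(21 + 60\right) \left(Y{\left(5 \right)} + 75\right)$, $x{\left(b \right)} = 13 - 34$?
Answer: $- \frac{3752262169}{209952} \approx -17872.0$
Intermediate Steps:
$x{\left(b \right)} = -21$ ($x{\left(b \right)} = 13 - 34 = -21$)
$d = -46656$ ($d = - 8 \left(21 + 60\right) \left(-3 + 75\right) = - 8 \cdot 81 \cdot 72 = \left(-8\right) 5832 = -46656$)
$F = \frac{50}{9}$ ($F = 50 \cdot \frac{1}{9} = \frac{50}{9} \approx 5.5556$)
$q{\left(g \right)} = \frac{50}{9 g}$
$\left(x{\left(-175 \right)} - 17851\right) + q{\left(d \right)} = \left(-21 - 17851\right) + \frac{50}{9 \left(-46656\right)} = -17872 + \frac{50}{9} \left(- \frac{1}{46656}\right) = -17872 - \frac{25}{209952} = - \frac{3752262169}{209952}$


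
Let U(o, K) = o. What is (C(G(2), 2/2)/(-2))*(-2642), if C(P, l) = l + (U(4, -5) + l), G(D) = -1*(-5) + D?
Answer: 7926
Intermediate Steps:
G(D) = 5 + D
C(P, l) = 4 + 2*l (C(P, l) = l + (4 + l) = 4 + 2*l)
(C(G(2), 2/2)/(-2))*(-2642) = ((4 + 2*(2/2))/(-2))*(-2642) = ((4 + 2*(2*(½)))*(-½))*(-2642) = ((4 + 2*1)*(-½))*(-2642) = ((4 + 2)*(-½))*(-2642) = (6*(-½))*(-2642) = -3*(-2642) = 7926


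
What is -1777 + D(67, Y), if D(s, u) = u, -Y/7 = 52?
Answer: -2141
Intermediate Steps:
Y = -364 (Y = -7*52 = -364)
-1777 + D(67, Y) = -1777 - 364 = -2141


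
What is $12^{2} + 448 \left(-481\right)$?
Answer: $-215344$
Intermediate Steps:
$12^{2} + 448 \left(-481\right) = 144 - 215488 = -215344$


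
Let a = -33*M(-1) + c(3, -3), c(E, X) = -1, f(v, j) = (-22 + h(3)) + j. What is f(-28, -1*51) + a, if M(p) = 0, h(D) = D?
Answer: -71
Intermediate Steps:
f(v, j) = -19 + j (f(v, j) = (-22 + 3) + j = -19 + j)
a = -1 (a = -33*0 - 1 = 0 - 1 = -1)
f(-28, -1*51) + a = (-19 - 1*51) - 1 = (-19 - 51) - 1 = -70 - 1 = -71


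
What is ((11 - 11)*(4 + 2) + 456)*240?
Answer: 109440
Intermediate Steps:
((11 - 11)*(4 + 2) + 456)*240 = (0*6 + 456)*240 = (0 + 456)*240 = 456*240 = 109440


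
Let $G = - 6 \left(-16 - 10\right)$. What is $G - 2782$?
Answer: $-2626$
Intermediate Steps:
$G = 156$ ($G = \left(-6\right) \left(-26\right) = 156$)
$G - 2782 = 156 - 2782 = -2626$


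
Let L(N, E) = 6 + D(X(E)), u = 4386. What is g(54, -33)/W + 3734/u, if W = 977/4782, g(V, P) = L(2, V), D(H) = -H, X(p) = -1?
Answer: 75232541/2142561 ≈ 35.113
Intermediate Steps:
L(N, E) = 7 (L(N, E) = 6 - 1*(-1) = 6 + 1 = 7)
g(V, P) = 7
W = 977/4782 (W = 977*(1/4782) = 977/4782 ≈ 0.20431)
g(54, -33)/W + 3734/u = 7/(977/4782) + 3734/4386 = 7*(4782/977) + 3734*(1/4386) = 33474/977 + 1867/2193 = 75232541/2142561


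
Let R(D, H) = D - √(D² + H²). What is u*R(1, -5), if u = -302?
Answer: -302 + 302*√26 ≈ 1237.9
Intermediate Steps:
u*R(1, -5) = -302*(1 - √(1² + (-5)²)) = -302*(1 - √(1 + 25)) = -302*(1 - √26) = -302 + 302*√26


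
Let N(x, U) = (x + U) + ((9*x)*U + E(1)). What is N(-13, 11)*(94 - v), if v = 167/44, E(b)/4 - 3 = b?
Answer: -5052537/44 ≈ -1.1483e+5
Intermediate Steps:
E(b) = 12 + 4*b
N(x, U) = 16 + U + x + 9*U*x (N(x, U) = (x + U) + ((9*x)*U + (12 + 4*1)) = (U + x) + (9*U*x + (12 + 4)) = (U + x) + (9*U*x + 16) = (U + x) + (16 + 9*U*x) = 16 + U + x + 9*U*x)
v = 167/44 (v = 167*(1/44) = 167/44 ≈ 3.7955)
N(-13, 11)*(94 - v) = (16 + 11 - 13 + 9*11*(-13))*(94 - 1*167/44) = (16 + 11 - 13 - 1287)*(94 - 167/44) = -1273*3969/44 = -5052537/44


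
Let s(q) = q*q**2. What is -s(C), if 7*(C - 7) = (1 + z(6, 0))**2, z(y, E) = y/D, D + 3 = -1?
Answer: -7645373/21952 ≈ -348.28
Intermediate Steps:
D = -4 (D = -3 - 1 = -4)
z(y, E) = -y/4 (z(y, E) = y/(-4) = y*(-1/4) = -y/4)
C = 197/28 (C = 7 + (1 - 1/4*6)**2/7 = 7 + (1 - 3/2)**2/7 = 7 + (-1/2)**2/7 = 7 + (1/7)*(1/4) = 7 + 1/28 = 197/28 ≈ 7.0357)
s(q) = q**3
-s(C) = -(197/28)**3 = -1*7645373/21952 = -7645373/21952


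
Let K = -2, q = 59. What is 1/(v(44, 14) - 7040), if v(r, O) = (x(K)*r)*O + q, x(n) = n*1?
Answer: -1/8213 ≈ -0.00012176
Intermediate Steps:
x(n) = n
v(r, O) = 59 - 2*O*r (v(r, O) = (-2*r)*O + 59 = -2*O*r + 59 = 59 - 2*O*r)
1/(v(44, 14) - 7040) = 1/((59 - 2*14*44) - 7040) = 1/((59 - 1232) - 7040) = 1/(-1173 - 7040) = 1/(-8213) = -1/8213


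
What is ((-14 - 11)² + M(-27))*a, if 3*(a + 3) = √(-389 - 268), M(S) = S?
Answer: -1794 + 598*I*√73 ≈ -1794.0 + 5109.3*I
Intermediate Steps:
a = -3 + I*√73 (a = -3 + √(-389 - 268)/3 = -3 + √(-657)/3 = -3 + (3*I*√73)/3 = -3 + I*√73 ≈ -3.0 + 8.544*I)
((-14 - 11)² + M(-27))*a = ((-14 - 11)² - 27)*(-3 + I*√73) = ((-25)² - 27)*(-3 + I*√73) = (625 - 27)*(-3 + I*√73) = 598*(-3 + I*√73) = -1794 + 598*I*√73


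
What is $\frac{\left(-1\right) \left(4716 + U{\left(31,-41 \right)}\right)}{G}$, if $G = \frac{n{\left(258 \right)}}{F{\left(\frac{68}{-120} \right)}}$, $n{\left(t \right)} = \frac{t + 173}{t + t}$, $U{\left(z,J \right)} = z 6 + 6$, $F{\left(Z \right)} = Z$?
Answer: $\frac{7175496}{2155} \approx 3329.7$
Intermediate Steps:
$U{\left(z,J \right)} = 6 + 6 z$ ($U{\left(z,J \right)} = 6 z + 6 = 6 + 6 z$)
$n{\left(t \right)} = \frac{173 + t}{2 t}$
$G = - \frac{2155}{1462}$ ($G = \frac{\frac{1}{2} \cdot \frac{1}{258} \left(173 + 258\right)}{68 \frac{1}{-120}} = \frac{\frac{1}{2} \cdot \frac{1}{258} \cdot 431}{68 \left(- \frac{1}{120}\right)} = \frac{431}{516 \left(- \frac{17}{30}\right)} = \frac{431}{516} \left(- \frac{30}{17}\right) = - \frac{2155}{1462} \approx -1.474$)
$\frac{\left(-1\right) \left(4716 + U{\left(31,-41 \right)}\right)}{G} = \frac{\left(-1\right) \left(4716 + \left(6 + 6 \cdot 31\right)\right)}{- \frac{2155}{1462}} = - (4716 + \left(6 + 186\right)) \left(- \frac{1462}{2155}\right) = - (4716 + 192) \left(- \frac{1462}{2155}\right) = \left(-1\right) 4908 \left(- \frac{1462}{2155}\right) = \left(-4908\right) \left(- \frac{1462}{2155}\right) = \frac{7175496}{2155}$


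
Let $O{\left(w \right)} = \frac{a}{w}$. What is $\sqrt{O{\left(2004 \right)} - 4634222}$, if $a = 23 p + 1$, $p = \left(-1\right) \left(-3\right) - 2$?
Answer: $\frac{8 i \sqrt{2019434641}}{167} \approx 2152.7 i$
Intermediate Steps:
$p = 1$ ($p = 3 - 2 = 1$)
$a = 24$ ($a = 23 \cdot 1 + 1 = 23 + 1 = 24$)
$O{\left(w \right)} = \frac{24}{w}$
$\sqrt{O{\left(2004 \right)} - 4634222} = \sqrt{\frac{24}{2004} - 4634222} = \sqrt{24 \cdot \frac{1}{2004} - 4634222} = \sqrt{\frac{2}{167} - 4634222} = \sqrt{- \frac{773915072}{167}} = \frac{8 i \sqrt{2019434641}}{167}$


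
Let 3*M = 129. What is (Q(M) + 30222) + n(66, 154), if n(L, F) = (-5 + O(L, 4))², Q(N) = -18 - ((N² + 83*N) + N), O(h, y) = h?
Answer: 28464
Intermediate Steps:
M = 43 (M = (⅓)*129 = 43)
Q(N) = -18 - N² - 84*N (Q(N) = -18 - (N² + 84*N) = -18 + (-N² - 84*N) = -18 - N² - 84*N)
n(L, F) = (-5 + L)²
(Q(M) + 30222) + n(66, 154) = ((-18 - 1*43² - 84*43) + 30222) + (-5 + 66)² = ((-18 - 1*1849 - 3612) + 30222) + 61² = ((-18 - 1849 - 3612) + 30222) + 3721 = (-5479 + 30222) + 3721 = 24743 + 3721 = 28464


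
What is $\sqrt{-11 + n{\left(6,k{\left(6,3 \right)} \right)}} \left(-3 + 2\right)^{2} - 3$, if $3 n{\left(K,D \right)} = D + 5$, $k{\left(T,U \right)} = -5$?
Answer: $-3 + i \sqrt{11} \approx -3.0 + 3.3166 i$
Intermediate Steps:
$n{\left(K,D \right)} = \frac{5}{3} + \frac{D}{3}$ ($n{\left(K,D \right)} = \frac{D + 5}{3} = \frac{5 + D}{3} = \frac{5}{3} + \frac{D}{3}$)
$\sqrt{-11 + n{\left(6,k{\left(6,3 \right)} \right)}} \left(-3 + 2\right)^{2} - 3 = \sqrt{-11 + \left(\frac{5}{3} + \frac{1}{3} \left(-5\right)\right)} \left(-3 + 2\right)^{2} - 3 = \sqrt{-11 + \left(\frac{5}{3} - \frac{5}{3}\right)} \left(-1\right)^{2} - 3 = \sqrt{-11 + 0} \cdot 1 - 3 = \sqrt{-11} \cdot 1 - 3 = i \sqrt{11} \cdot 1 - 3 = i \sqrt{11} - 3 = -3 + i \sqrt{11}$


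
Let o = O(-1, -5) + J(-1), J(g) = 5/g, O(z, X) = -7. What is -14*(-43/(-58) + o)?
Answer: 4571/29 ≈ 157.62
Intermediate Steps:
o = -12 (o = -7 + 5/(-1) = -7 + 5*(-1) = -7 - 5 = -12)
-14*(-43/(-58) + o) = -14*(-43/(-58) - 12) = -14*(-43*(-1/58) - 12) = -14*(43/58 - 12) = -14*(-653/58) = 4571/29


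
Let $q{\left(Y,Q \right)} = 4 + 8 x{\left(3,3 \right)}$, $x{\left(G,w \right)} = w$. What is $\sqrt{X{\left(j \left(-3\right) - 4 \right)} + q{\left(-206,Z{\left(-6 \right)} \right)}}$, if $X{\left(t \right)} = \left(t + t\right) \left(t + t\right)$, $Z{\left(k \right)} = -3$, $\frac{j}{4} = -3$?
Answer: $2 \sqrt{1031} \approx 64.218$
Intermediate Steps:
$j = -12$ ($j = 4 \left(-3\right) = -12$)
$X{\left(t \right)} = 4 t^{2}$ ($X{\left(t \right)} = 2 t 2 t = 4 t^{2}$)
$q{\left(Y,Q \right)} = 28$ ($q{\left(Y,Q \right)} = 4 + 8 \cdot 3 = 4 + 24 = 28$)
$\sqrt{X{\left(j \left(-3\right) - 4 \right)} + q{\left(-206,Z{\left(-6 \right)} \right)}} = \sqrt{4 \left(\left(-12\right) \left(-3\right) - 4\right)^{2} + 28} = \sqrt{4 \left(36 - 4\right)^{2} + 28} = \sqrt{4 \cdot 32^{2} + 28} = \sqrt{4 \cdot 1024 + 28} = \sqrt{4096 + 28} = \sqrt{4124} = 2 \sqrt{1031}$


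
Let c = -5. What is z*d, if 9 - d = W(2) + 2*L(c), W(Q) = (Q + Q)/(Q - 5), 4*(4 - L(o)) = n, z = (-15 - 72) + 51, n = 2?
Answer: -120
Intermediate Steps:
z = -36 (z = -87 + 51 = -36)
L(o) = 7/2 (L(o) = 4 - 1/4*2 = 4 - 1/2 = 7/2)
W(Q) = 2*Q/(-5 + Q) (W(Q) = (2*Q)/(-5 + Q) = 2*Q/(-5 + Q))
d = 10/3 (d = 9 - (2*2/(-5 + 2) + 2*(7/2)) = 9 - (2*2/(-3) + 7) = 9 - (2*2*(-1/3) + 7) = 9 - (-4/3 + 7) = 9 - 1*17/3 = 9 - 17/3 = 10/3 ≈ 3.3333)
z*d = -36*10/3 = -120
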